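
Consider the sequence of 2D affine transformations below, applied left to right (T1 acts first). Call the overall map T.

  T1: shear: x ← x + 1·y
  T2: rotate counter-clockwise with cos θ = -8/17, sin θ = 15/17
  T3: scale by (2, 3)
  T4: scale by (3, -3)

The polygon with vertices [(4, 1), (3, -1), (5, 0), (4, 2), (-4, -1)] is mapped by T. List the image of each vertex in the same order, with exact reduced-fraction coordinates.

T1 shear: x ← x + 1·y: (4, 1) → (5, 1); (3, -1) → (2, -1); (5, 0) → (5, 0); (4, 2) → (6, 2); (-4, -1) → (-5, -1)
T2 rotate counter-clockwise with cos θ = -8/17, sin θ = 15/17: (5, 1) → (-55/17, 67/17); (2, -1) → (-1/17, 38/17); (5, 0) → (-40/17, 75/17); (6, 2) → (-78/17, 74/17); (-5, -1) → (55/17, -67/17)
T3 scale by (2, 3): (-55/17, 67/17) → (-110/17, 201/17); (-1/17, 38/17) → (-2/17, 114/17); (-40/17, 75/17) → (-80/17, 225/17); (-78/17, 74/17) → (-156/17, 222/17); (55/17, -67/17) → (110/17, -201/17)
T4 scale by (3, -3): (-110/17, 201/17) → (-330/17, -603/17); (-2/17, 114/17) → (-6/17, -342/17); (-80/17, 225/17) → (-240/17, -675/17); (-156/17, 222/17) → (-468/17, -666/17); (110/17, -201/17) → (330/17, 603/17)

image vertices: (-330/17, -603/17), (-6/17, -342/17), (-240/17, -675/17), (-468/17, -666/17), (330/17, 603/17)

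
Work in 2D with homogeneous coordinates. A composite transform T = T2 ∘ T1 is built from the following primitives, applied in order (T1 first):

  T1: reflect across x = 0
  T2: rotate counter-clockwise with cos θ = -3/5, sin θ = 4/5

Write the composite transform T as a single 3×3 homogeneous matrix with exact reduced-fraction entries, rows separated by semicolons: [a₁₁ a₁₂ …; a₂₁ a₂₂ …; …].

T1 = [-1 0 0; 0 1 0; 0 0 1]
T2·T1 = [3/5 -4/5 0; -4/5 -3/5 0; 0 0 1]

T = [3/5 -4/5 0; -4/5 -3/5 0; 0 0 1]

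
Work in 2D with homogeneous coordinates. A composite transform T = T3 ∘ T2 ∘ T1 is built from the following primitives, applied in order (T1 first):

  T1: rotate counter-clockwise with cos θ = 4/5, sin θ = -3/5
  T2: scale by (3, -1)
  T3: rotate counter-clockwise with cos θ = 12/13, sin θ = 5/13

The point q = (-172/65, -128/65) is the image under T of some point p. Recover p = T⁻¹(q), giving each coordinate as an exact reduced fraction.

p = (-4/3, 0)

T1 = [4/5 3/5 0; -3/5 4/5 0; 0 0 1]
T2·T1 = [12/5 9/5 0; 3/5 -4/5 0; 0 0 1]
T3·…·T1 = [129/65 128/65 0; 96/65 -3/65 0; 0 0 1]
det M = -3; M⁻¹ = [1/65 128/195 0; 32/65 -43/65 0; 0 0 1]
M⁻¹ · (-172/65, -128/65)ᵀ = (-4/3, 0)ᵀ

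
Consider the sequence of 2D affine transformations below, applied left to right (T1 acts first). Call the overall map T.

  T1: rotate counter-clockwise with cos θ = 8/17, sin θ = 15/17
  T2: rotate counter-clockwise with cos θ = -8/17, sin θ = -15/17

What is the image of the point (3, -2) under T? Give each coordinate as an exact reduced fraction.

T1 rotate counter-clockwise with cos θ = 8/17, sin θ = 15/17: (3, -2) → (54/17, 29/17)
T2 rotate counter-clockwise with cos θ = -8/17, sin θ = -15/17: (54/17, 29/17) → (3/289, -1042/289)

T(p) = (3/289, -1042/289)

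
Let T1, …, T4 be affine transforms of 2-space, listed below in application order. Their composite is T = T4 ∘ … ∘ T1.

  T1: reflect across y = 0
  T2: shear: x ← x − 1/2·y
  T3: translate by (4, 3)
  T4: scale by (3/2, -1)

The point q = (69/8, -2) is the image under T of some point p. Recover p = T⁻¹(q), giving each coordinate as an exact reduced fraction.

T1 = [1 0 0; 0 -1 0; 0 0 1]
T2·T1 = [1 1/2 0; 0 -1 0; 0 0 1]
T3·…·T1 = [1 1/2 4; 0 -1 3; 0 0 1]
T4·…·T1 = [3/2 3/4 6; 0 1 -3; 0 0 1]
det M = 3/2; M⁻¹ = [2/3 -1/2 -11/2; 0 1 3; 0 0 1]
M⁻¹ · (69/8, -2)ᵀ = (5/4, 1)ᵀ

p = (5/4, 1)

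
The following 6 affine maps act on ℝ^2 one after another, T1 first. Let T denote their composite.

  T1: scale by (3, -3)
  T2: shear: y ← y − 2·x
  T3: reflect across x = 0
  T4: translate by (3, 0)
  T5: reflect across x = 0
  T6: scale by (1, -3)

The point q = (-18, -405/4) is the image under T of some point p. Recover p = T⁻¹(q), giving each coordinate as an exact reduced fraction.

T1 = [3 0 0; 0 -3 0; 0 0 1]
T2·T1 = [3 0 0; -6 -3 0; 0 0 1]
T3·…·T1 = [-3 0 0; -6 -3 0; 0 0 1]
T4·…·T1 = [-3 0 3; -6 -3 0; 0 0 1]
T5·…·T1 = [3 0 -3; -6 -3 0; 0 0 1]
T6·…·T1 = [3 0 -3; 18 9 0; 0 0 1]
det M = 27; M⁻¹ = [1/3 0 1; -2/3 1/9 -2; 0 0 1]
M⁻¹ · (-18, -405/4)ᵀ = (-5, -5/4)ᵀ

p = (-5, -5/4)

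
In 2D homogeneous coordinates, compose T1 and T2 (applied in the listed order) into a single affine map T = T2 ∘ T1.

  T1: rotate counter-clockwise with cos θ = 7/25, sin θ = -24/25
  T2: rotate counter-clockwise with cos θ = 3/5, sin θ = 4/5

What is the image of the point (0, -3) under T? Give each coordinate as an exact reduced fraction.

T(p) = (-132/125, -351/125)

T1 rotate counter-clockwise with cos θ = 7/25, sin θ = -24/25: (0, -3) → (-72/25, -21/25)
T2 rotate counter-clockwise with cos θ = 3/5, sin θ = 4/5: (-72/25, -21/25) → (-132/125, -351/125)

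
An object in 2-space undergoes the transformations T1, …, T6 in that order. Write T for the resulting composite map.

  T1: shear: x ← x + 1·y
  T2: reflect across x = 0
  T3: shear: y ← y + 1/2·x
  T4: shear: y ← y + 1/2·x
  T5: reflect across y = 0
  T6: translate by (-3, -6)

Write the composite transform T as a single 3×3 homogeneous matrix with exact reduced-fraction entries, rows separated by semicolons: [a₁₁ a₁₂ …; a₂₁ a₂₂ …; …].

T1 = [1 1 0; 0 1 0; 0 0 1]
T2·T1 = [-1 -1 0; 0 1 0; 0 0 1]
T3·…·T1 = [-1 -1 0; -1/2 1/2 0; 0 0 1]
T4·…·T1 = [-1 -1 0; -1 0 0; 0 0 1]
T5·…·T1 = [-1 -1 0; 1 0 0; 0 0 1]
T6·…·T1 = [-1 -1 -3; 1 0 -6; 0 0 1]

T = [-1 -1 -3; 1 0 -6; 0 0 1]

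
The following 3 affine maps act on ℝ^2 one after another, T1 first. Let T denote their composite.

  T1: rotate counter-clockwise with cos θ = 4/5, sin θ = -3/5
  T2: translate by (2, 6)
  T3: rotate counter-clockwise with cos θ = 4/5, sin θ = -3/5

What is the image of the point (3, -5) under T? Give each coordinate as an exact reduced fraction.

T(p) = (31/25, -17/25)

T1 rotate counter-clockwise with cos θ = 4/5, sin θ = -3/5: (3, -5) → (-3/5, -29/5)
T2 translate by (2, 6): (-3/5, -29/5) → (7/5, 1/5)
T3 rotate counter-clockwise with cos θ = 4/5, sin θ = -3/5: (7/5, 1/5) → (31/25, -17/25)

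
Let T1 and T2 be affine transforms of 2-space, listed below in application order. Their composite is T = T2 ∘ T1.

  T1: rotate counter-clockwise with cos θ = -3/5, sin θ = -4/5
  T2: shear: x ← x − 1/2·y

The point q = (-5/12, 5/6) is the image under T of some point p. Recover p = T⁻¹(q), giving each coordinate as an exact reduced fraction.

p = (-2/3, -1/2)

T1 = [-3/5 4/5 0; -4/5 -3/5 0; 0 0 1]
T2·T1 = [-1/5 11/10 0; -4/5 -3/5 0; 0 0 1]
det M = 1; M⁻¹ = [-3/5 -11/10 0; 4/5 -1/5 0; 0 0 1]
M⁻¹ · (-5/12, 5/6)ᵀ = (-2/3, -1/2)ᵀ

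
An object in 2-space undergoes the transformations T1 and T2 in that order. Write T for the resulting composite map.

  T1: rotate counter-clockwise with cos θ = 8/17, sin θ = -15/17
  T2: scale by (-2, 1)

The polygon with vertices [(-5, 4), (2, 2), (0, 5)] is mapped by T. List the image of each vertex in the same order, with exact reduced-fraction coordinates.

T1 rotate counter-clockwise with cos θ = 8/17, sin θ = -15/17: (-5, 4) → (20/17, 107/17); (2, 2) → (46/17, -14/17); (0, 5) → (75/17, 40/17)
T2 scale by (-2, 1): (20/17, 107/17) → (-40/17, 107/17); (46/17, -14/17) → (-92/17, -14/17); (75/17, 40/17) → (-150/17, 40/17)

image vertices: (-40/17, 107/17), (-92/17, -14/17), (-150/17, 40/17)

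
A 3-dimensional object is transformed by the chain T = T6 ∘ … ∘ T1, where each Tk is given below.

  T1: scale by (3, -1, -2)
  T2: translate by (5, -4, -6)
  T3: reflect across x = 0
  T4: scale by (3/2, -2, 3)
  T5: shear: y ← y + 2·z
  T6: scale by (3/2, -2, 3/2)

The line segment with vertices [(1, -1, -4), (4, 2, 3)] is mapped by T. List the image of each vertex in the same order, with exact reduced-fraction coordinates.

image vertices: (-18, -36, 9), (-153/4, 120, -54)

T1 scale by (3, -1, -2): (1, -1, -4) → (3, 1, 8); (4, 2, 3) → (12, -2, -6)
T2 translate by (5, -4, -6): (3, 1, 8) → (8, -3, 2); (12, -2, -6) → (17, -6, -12)
T3 reflect across x = 0: (8, -3, 2) → (-8, -3, 2); (17, -6, -12) → (-17, -6, -12)
T4 scale by (3/2, -2, 3): (-8, -3, 2) → (-12, 6, 6); (-17, -6, -12) → (-51/2, 12, -36)
T5 shear: y ← y + 2·z: (-12, 6, 6) → (-12, 18, 6); (-51/2, 12, -36) → (-51/2, -60, -36)
T6 scale by (3/2, -2, 3/2): (-12, 18, 6) → (-18, -36, 9); (-51/2, -60, -36) → (-153/4, 120, -54)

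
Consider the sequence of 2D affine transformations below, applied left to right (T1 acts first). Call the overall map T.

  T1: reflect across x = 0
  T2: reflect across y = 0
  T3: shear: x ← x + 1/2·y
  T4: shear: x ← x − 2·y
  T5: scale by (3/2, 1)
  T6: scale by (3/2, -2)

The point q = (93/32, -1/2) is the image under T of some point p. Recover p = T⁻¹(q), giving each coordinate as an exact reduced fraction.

p = (-5/3, -1/4)

T1 = [-1 0 0; 0 1 0; 0 0 1]
T2·T1 = [-1 0 0; 0 -1 0; 0 0 1]
T3·…·T1 = [-1 -1/2 0; 0 -1 0; 0 0 1]
T4·…·T1 = [-1 3/2 0; 0 -1 0; 0 0 1]
T5·…·T1 = [-3/2 9/4 0; 0 -1 0; 0 0 1]
T6·…·T1 = [-9/4 27/8 0; 0 2 0; 0 0 1]
det M = -9/2; M⁻¹ = [-4/9 3/4 0; 0 1/2 0; 0 0 1]
M⁻¹ · (93/32, -1/2)ᵀ = (-5/3, -1/4)ᵀ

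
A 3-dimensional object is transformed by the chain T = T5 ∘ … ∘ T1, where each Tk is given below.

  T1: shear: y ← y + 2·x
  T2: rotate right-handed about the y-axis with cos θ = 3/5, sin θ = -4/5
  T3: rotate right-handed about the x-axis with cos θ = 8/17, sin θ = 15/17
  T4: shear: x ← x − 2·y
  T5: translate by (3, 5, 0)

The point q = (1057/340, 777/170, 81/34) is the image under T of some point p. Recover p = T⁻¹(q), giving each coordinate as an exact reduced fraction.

p = (3/4, 2/5, 3/2)

T1 = [1 0 0 0; 2 1 0 0; 0 0 1 0; 0 0 0 1]
T2·T1 = [3/5 0 -4/5 0; 2 1 0 0; 4/5 0 3/5 0; 0 0 0 1]
T3·…·T1 = [3/5 0 -4/5 0; 4/17 8/17 -9/17 0; 182/85 15/17 24/85 0; 0 0 0 1]
T4·…·T1 = [11/85 -16/17 22/85 0; 4/17 8/17 -9/17 0; 182/85 15/17 24/85 0; 0 0 0 1]
T5·…·T1 = [11/85 -16/17 22/85 3; 4/17 8/17 -9/17 5; 182/85 15/17 24/85 0; 0 0 0 1]
det M = 1; M⁻¹ = [3/5 42/85 32/85 -363/85; -6/5 -44/85 11/85 526/85; -4/5 -181/85 24/85 1109/85; 0 0 0 1]
M⁻¹ · (1057/340, 777/170, 81/34)ᵀ = (3/4, 2/5, 3/2)ᵀ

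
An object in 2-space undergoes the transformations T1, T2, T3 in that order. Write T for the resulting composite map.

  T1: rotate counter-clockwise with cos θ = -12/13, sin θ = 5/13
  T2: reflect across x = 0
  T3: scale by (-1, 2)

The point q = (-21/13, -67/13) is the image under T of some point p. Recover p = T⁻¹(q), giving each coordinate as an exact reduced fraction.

p = (1/2, 3)

T1 = [-12/13 -5/13 0; 5/13 -12/13 0; 0 0 1]
T2·T1 = [12/13 5/13 0; 5/13 -12/13 0; 0 0 1]
T3·…·T1 = [-12/13 -5/13 0; 10/13 -24/13 0; 0 0 1]
det M = 2; M⁻¹ = [-12/13 5/26 0; -5/13 -6/13 0; 0 0 1]
M⁻¹ · (-21/13, -67/13)ᵀ = (1/2, 3)ᵀ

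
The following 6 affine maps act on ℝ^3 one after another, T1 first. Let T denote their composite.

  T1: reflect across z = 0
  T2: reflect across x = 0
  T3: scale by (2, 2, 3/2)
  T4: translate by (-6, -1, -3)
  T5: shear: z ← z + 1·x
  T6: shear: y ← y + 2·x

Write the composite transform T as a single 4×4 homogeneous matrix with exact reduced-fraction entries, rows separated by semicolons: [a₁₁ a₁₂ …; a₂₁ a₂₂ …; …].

T1 = [1 0 0 0; 0 1 0 0; 0 0 -1 0; 0 0 0 1]
T2·T1 = [-1 0 0 0; 0 1 0 0; 0 0 -1 0; 0 0 0 1]
T3·…·T1 = [-2 0 0 0; 0 2 0 0; 0 0 -3/2 0; 0 0 0 1]
T4·…·T1 = [-2 0 0 -6; 0 2 0 -1; 0 0 -3/2 -3; 0 0 0 1]
T5·…·T1 = [-2 0 0 -6; 0 2 0 -1; -2 0 -3/2 -9; 0 0 0 1]
T6·…·T1 = [-2 0 0 -6; -4 2 0 -13; -2 0 -3/2 -9; 0 0 0 1]

T = [-2 0 0 -6; -4 2 0 -13; -2 0 -3/2 -9; 0 0 0 1]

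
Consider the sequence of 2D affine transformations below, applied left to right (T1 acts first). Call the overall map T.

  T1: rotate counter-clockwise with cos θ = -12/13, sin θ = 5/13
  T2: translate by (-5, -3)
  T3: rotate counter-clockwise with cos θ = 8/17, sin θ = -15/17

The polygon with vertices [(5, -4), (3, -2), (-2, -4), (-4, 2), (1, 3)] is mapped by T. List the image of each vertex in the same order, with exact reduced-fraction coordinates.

T1 rotate counter-clockwise with cos θ = -12/13, sin θ = 5/13: (5, -4) → (-40/13, 73/13); (3, -2) → (-2, 3); (-2, -4) → (44/13, 38/13); (-4, 2) → (38/13, -44/13); (1, 3) → (-27/13, -31/13)
T2 translate by (-5, -3): (-40/13, 73/13) → (-105/13, 34/13); (-2, 3) → (-7, 0); (44/13, 38/13) → (-21/13, -1/13); (38/13, -44/13) → (-27/13, -83/13); (-27/13, -31/13) → (-92/13, -70/13)
T3 rotate counter-clockwise with cos θ = 8/17, sin θ = -15/17: (-105/13, 34/13) → (-330/221, 1847/221); (-7, 0) → (-56/17, 105/17); (-21/13, -1/13) → (-183/221, 307/221); (-27/13, -83/13) → (-1461/221, -259/221); (-92/13, -70/13) → (-1786/221, 820/221)

image vertices: (-330/221, 1847/221), (-56/17, 105/17), (-183/221, 307/221), (-1461/221, -259/221), (-1786/221, 820/221)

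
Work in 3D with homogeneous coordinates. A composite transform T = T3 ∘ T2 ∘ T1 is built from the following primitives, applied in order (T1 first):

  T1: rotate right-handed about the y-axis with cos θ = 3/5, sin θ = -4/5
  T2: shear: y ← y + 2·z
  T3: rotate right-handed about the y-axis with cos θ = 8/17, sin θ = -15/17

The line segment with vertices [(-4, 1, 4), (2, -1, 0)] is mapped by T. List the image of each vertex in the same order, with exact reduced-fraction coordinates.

T1 rotate right-handed about the y-axis with cos θ = 3/5, sin θ = -4/5: (-4, 1, 4) → (-28/5, 1, -4/5); (2, -1, 0) → (6/5, -1, 8/5)
T2 shear: y ← y + 2·z: (-28/5, 1, -4/5) → (-28/5, -3/5, -4/5); (6/5, -1, 8/5) → (6/5, 11/5, 8/5)
T3 rotate right-handed about the y-axis with cos θ = 8/17, sin θ = -15/17: (-28/5, -3/5, -4/5) → (-164/85, -3/5, -452/85); (6/5, 11/5, 8/5) → (-72/85, 11/5, 154/85)

image vertices: (-164/85, -3/5, -452/85), (-72/85, 11/5, 154/85)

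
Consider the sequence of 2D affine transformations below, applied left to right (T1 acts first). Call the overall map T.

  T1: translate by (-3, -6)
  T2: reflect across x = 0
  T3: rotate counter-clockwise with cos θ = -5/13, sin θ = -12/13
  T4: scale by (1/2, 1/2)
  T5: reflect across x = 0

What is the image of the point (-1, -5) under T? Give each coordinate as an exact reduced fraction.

T1 translate by (-3, -6): (-1, -5) → (-4, -11)
T2 reflect across x = 0: (-4, -11) → (4, -11)
T3 rotate counter-clockwise with cos θ = -5/13, sin θ = -12/13: (4, -11) → (-152/13, 7/13)
T4 scale by (1/2, 1/2): (-152/13, 7/13) → (-76/13, 7/26)
T5 reflect across x = 0: (-76/13, 7/26) → (76/13, 7/26)

T(p) = (76/13, 7/26)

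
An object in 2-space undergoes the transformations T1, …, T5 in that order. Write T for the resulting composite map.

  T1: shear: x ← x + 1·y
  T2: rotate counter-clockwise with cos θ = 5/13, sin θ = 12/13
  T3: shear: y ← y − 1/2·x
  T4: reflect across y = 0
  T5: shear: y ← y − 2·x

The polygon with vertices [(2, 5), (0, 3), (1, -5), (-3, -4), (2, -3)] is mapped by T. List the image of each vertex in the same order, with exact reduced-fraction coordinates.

image vertices: (-25/13, -11/2), (-21/13, -3/2), (40/13, 1), (1, 13/2), (31/13, -3/2)

T1 shear: x ← x + 1·y: (2, 5) → (7, 5); (0, 3) → (3, 3); (1, -5) → (-4, -5); (-3, -4) → (-7, -4); (2, -3) → (-1, -3)
T2 rotate counter-clockwise with cos θ = 5/13, sin θ = 12/13: (7, 5) → (-25/13, 109/13); (3, 3) → (-21/13, 51/13); (-4, -5) → (40/13, -73/13); (-7, -4) → (1, -8); (-1, -3) → (31/13, -27/13)
T3 shear: y ← y − 1/2·x: (-25/13, 109/13) → (-25/13, 243/26); (-21/13, 51/13) → (-21/13, 123/26); (40/13, -73/13) → (40/13, -93/13); (1, -8) → (1, -17/2); (31/13, -27/13) → (31/13, -85/26)
T4 reflect across y = 0: (-25/13, 243/26) → (-25/13, -243/26); (-21/13, 123/26) → (-21/13, -123/26); (40/13, -93/13) → (40/13, 93/13); (1, -17/2) → (1, 17/2); (31/13, -85/26) → (31/13, 85/26)
T5 shear: y ← y − 2·x: (-25/13, -243/26) → (-25/13, -11/2); (-21/13, -123/26) → (-21/13, -3/2); (40/13, 93/13) → (40/13, 1); (1, 17/2) → (1, 13/2); (31/13, 85/26) → (31/13, -3/2)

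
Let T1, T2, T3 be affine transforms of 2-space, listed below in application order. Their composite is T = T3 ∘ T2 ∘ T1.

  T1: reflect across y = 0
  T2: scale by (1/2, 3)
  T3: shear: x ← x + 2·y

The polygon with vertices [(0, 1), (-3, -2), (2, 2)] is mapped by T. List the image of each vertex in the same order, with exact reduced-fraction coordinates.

image vertices: (-6, -3), (21/2, 6), (-11, -6)

T1 reflect across y = 0: (0, 1) → (0, -1); (-3, -2) → (-3, 2); (2, 2) → (2, -2)
T2 scale by (1/2, 3): (0, -1) → (0, -3); (-3, 2) → (-3/2, 6); (2, -2) → (1, -6)
T3 shear: x ← x + 2·y: (0, -3) → (-6, -3); (-3/2, 6) → (21/2, 6); (1, -6) → (-11, -6)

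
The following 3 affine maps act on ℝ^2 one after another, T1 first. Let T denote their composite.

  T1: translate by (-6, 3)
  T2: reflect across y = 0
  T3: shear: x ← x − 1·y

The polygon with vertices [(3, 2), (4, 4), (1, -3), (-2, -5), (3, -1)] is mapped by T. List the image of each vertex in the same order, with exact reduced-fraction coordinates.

image vertices: (2, -5), (5, -7), (-5, 0), (-10, 2), (-1, -2)

T1 translate by (-6, 3): (3, 2) → (-3, 5); (4, 4) → (-2, 7); (1, -3) → (-5, 0); (-2, -5) → (-8, -2); (3, -1) → (-3, 2)
T2 reflect across y = 0: (-3, 5) → (-3, -5); (-2, 7) → (-2, -7); (-5, 0) → (-5, 0); (-8, -2) → (-8, 2); (-3, 2) → (-3, -2)
T3 shear: x ← x − 1·y: (-3, -5) → (2, -5); (-2, -7) → (5, -7); (-5, 0) → (-5, 0); (-8, 2) → (-10, 2); (-3, -2) → (-1, -2)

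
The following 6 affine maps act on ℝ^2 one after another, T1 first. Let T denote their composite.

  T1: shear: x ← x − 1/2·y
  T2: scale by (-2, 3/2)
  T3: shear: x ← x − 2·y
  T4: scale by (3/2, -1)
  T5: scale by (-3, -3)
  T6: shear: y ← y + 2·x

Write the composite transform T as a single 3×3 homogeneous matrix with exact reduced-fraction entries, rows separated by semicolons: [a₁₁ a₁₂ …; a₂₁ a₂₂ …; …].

T1 = [1 -1/2 0; 0 1 0; 0 0 1]
T2·T1 = [-2 1 0; 0 3/2 0; 0 0 1]
T3·…·T1 = [-2 -2 0; 0 3/2 0; 0 0 1]
T4·…·T1 = [-3 -3 0; 0 -3/2 0; 0 0 1]
T5·…·T1 = [9 9 0; 0 9/2 0; 0 0 1]
T6·…·T1 = [9 9 0; 18 45/2 0; 0 0 1]

T = [9 9 0; 18 45/2 0; 0 0 1]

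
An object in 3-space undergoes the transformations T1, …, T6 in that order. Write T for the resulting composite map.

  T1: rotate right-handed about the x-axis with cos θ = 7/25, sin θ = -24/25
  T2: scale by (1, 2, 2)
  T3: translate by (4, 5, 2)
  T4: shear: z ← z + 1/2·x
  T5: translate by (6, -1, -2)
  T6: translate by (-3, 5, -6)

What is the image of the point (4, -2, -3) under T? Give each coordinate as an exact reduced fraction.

T1 rotate right-handed about the x-axis with cos θ = 7/25, sin θ = -24/25: (4, -2, -3) → (4, -86/25, 27/25)
T2 scale by (1, 2, 2): (4, -86/25, 27/25) → (4, -172/25, 54/25)
T3 translate by (4, 5, 2): (4, -172/25, 54/25) → (8, -47/25, 104/25)
T4 shear: z ← z + 1/2·x: (8, -47/25, 104/25) → (8, -47/25, 204/25)
T5 translate by (6, -1, -2): (8, -47/25, 204/25) → (14, -72/25, 154/25)
T6 translate by (-3, 5, -6): (14, -72/25, 154/25) → (11, 53/25, 4/25)

T(p) = (11, 53/25, 4/25)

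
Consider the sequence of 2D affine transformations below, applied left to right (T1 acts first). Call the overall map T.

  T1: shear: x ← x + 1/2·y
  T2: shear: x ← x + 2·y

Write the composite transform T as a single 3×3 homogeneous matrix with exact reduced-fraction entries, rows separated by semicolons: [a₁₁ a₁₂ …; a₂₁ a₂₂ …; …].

T1 = [1 1/2 0; 0 1 0; 0 0 1]
T2·T1 = [1 5/2 0; 0 1 0; 0 0 1]

T = [1 5/2 0; 0 1 0; 0 0 1]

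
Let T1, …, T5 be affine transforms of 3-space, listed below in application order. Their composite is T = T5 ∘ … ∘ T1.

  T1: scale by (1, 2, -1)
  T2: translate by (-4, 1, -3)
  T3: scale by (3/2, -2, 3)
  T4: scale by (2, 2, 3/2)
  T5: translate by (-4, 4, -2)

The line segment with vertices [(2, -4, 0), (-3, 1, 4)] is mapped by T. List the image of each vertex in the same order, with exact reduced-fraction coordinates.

image vertices: (-10, 32, -31/2), (-25, -8, -67/2)

T1 scale by (1, 2, -1): (2, -4, 0) → (2, -8, 0); (-3, 1, 4) → (-3, 2, -4)
T2 translate by (-4, 1, -3): (2, -8, 0) → (-2, -7, -3); (-3, 2, -4) → (-7, 3, -7)
T3 scale by (3/2, -2, 3): (-2, -7, -3) → (-3, 14, -9); (-7, 3, -7) → (-21/2, -6, -21)
T4 scale by (2, 2, 3/2): (-3, 14, -9) → (-6, 28, -27/2); (-21/2, -6, -21) → (-21, -12, -63/2)
T5 translate by (-4, 4, -2): (-6, 28, -27/2) → (-10, 32, -31/2); (-21, -12, -63/2) → (-25, -8, -67/2)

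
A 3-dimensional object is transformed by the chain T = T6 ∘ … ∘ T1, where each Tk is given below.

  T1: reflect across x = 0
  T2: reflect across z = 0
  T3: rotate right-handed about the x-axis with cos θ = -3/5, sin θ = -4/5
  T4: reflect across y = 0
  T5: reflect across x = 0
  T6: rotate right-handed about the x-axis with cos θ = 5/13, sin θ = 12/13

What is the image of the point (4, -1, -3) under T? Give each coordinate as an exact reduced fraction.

T(p) = (4, -3/13, -41/13)

T1 reflect across x = 0: (4, -1, -3) → (-4, -1, -3)
T2 reflect across z = 0: (-4, -1, -3) → (-4, -1, 3)
T3 rotate right-handed about the x-axis with cos θ = -3/5, sin θ = -4/5: (-4, -1, 3) → (-4, 3, -1)
T4 reflect across y = 0: (-4, 3, -1) → (-4, -3, -1)
T5 reflect across x = 0: (-4, -3, -1) → (4, -3, -1)
T6 rotate right-handed about the x-axis with cos θ = 5/13, sin θ = 12/13: (4, -3, -1) → (4, -3/13, -41/13)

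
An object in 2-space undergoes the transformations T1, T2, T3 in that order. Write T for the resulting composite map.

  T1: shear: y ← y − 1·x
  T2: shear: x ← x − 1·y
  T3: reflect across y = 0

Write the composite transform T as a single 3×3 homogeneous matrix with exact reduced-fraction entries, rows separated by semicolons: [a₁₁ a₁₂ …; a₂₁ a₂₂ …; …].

T1 = [1 0 0; -1 1 0; 0 0 1]
T2·T1 = [2 -1 0; -1 1 0; 0 0 1]
T3·…·T1 = [2 -1 0; 1 -1 0; 0 0 1]

T = [2 -1 0; 1 -1 0; 0 0 1]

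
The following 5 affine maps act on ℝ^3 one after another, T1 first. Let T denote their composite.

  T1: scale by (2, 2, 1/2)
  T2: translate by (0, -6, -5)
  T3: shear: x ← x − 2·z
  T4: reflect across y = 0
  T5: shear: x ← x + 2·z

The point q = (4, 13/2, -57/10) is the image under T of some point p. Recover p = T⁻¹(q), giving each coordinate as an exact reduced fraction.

T1 = [2 0 0 0; 0 2 0 0; 0 0 1/2 0; 0 0 0 1]
T2·T1 = [2 0 0 0; 0 2 0 -6; 0 0 1/2 -5; 0 0 0 1]
T3·…·T1 = [2 0 -1 10; 0 2 0 -6; 0 0 1/2 -5; 0 0 0 1]
T4·…·T1 = [2 0 -1 10; 0 -2 0 6; 0 0 1/2 -5; 0 0 0 1]
T5·…·T1 = [2 0 0 0; 0 -2 0 6; 0 0 1/2 -5; 0 0 0 1]
det M = -2; M⁻¹ = [1/2 0 0 0; 0 -1/2 0 3; 0 0 2 10; 0 0 0 1]
M⁻¹ · (4, 13/2, -57/10)ᵀ = (2, -1/4, -7/5)ᵀ

p = (2, -1/4, -7/5)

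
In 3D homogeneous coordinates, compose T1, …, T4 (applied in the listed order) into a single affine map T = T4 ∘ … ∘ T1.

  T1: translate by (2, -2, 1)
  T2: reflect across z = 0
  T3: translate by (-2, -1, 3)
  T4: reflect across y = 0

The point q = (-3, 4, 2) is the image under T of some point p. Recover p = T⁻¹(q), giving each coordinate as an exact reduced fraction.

T1 = [1 0 0 2; 0 1 0 -2; 0 0 1 1; 0 0 0 1]
T2·T1 = [1 0 0 2; 0 1 0 -2; 0 0 -1 -1; 0 0 0 1]
T3·…·T1 = [1 0 0 0; 0 1 0 -3; 0 0 -1 2; 0 0 0 1]
T4·…·T1 = [1 0 0 0; 0 -1 0 3; 0 0 -1 2; 0 0 0 1]
det M = 1; M⁻¹ = [1 0 0 0; 0 -1 0 3; 0 0 -1 2; 0 0 0 1]
M⁻¹ · (-3, 4, 2)ᵀ = (-3, -1, 0)ᵀ

p = (-3, -1, 0)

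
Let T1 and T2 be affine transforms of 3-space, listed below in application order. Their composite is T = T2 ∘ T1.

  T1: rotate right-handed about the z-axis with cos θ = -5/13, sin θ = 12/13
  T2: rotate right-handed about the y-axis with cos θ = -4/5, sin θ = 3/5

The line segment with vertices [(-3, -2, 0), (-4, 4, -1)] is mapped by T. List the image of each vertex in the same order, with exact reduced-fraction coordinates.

image vertices: (-12/5, -2, -9/5), (73/65, -68/13, 136/65)

T1 rotate right-handed about the z-axis with cos θ = -5/13, sin θ = 12/13: (-3, -2, 0) → (3, -2, 0); (-4, 4, -1) → (-28/13, -68/13, -1)
T2 rotate right-handed about the y-axis with cos θ = -4/5, sin θ = 3/5: (3, -2, 0) → (-12/5, -2, -9/5); (-28/13, -68/13, -1) → (73/65, -68/13, 136/65)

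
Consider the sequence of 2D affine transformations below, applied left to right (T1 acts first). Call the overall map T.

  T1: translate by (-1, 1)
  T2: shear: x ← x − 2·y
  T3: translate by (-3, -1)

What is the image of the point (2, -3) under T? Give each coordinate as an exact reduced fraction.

T(p) = (2, -3)

T1 translate by (-1, 1): (2, -3) → (1, -2)
T2 shear: x ← x − 2·y: (1, -2) → (5, -2)
T3 translate by (-3, -1): (5, -2) → (2, -3)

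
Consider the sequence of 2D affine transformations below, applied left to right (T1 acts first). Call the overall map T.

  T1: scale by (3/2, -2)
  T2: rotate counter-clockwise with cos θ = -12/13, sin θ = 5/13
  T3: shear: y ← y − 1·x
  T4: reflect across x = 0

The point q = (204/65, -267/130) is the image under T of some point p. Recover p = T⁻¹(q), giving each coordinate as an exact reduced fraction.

p = (3/5, -3)

T1 = [3/2 0 0; 0 -2 0; 0 0 1]
T2·T1 = [-18/13 10/13 0; 15/26 24/13 0; 0 0 1]
T3·…·T1 = [-18/13 10/13 0; 51/26 14/13 0; 0 0 1]
T4·…·T1 = [18/13 -10/13 0; 51/26 14/13 0; 0 0 1]
det M = 3; M⁻¹ = [14/39 10/39 0; -17/26 6/13 0; 0 0 1]
M⁻¹ · (204/65, -267/130)ᵀ = (3/5, -3)ᵀ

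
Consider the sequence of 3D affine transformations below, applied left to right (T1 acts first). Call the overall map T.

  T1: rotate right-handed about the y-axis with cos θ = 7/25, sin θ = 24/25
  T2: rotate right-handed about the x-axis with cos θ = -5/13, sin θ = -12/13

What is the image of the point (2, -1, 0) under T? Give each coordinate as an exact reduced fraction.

T1 rotate right-handed about the y-axis with cos θ = 7/25, sin θ = 24/25: (2, -1, 0) → (14/25, -1, -48/25)
T2 rotate right-handed about the x-axis with cos θ = -5/13, sin θ = -12/13: (14/25, -1, -48/25) → (14/25, -451/325, 108/65)

T(p) = (14/25, -451/325, 108/65)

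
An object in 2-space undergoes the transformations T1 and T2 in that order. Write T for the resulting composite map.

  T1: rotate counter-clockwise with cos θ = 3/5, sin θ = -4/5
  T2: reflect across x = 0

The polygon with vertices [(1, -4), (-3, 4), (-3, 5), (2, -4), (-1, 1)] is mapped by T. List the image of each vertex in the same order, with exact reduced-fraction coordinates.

T1 rotate counter-clockwise with cos θ = 3/5, sin θ = -4/5: (1, -4) → (-13/5, -16/5); (-3, 4) → (7/5, 24/5); (-3, 5) → (11/5, 27/5); (2, -4) → (-2, -4); (-1, 1) → (1/5, 7/5)
T2 reflect across x = 0: (-13/5, -16/5) → (13/5, -16/5); (7/5, 24/5) → (-7/5, 24/5); (11/5, 27/5) → (-11/5, 27/5); (-2, -4) → (2, -4); (1/5, 7/5) → (-1/5, 7/5)

image vertices: (13/5, -16/5), (-7/5, 24/5), (-11/5, 27/5), (2, -4), (-1/5, 7/5)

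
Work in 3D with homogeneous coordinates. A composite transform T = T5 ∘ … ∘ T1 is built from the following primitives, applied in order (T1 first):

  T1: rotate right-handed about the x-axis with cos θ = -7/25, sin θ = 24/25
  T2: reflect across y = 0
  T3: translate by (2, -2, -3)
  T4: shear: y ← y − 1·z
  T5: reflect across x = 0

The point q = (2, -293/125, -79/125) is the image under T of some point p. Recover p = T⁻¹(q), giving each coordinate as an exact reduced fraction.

p = (-4, 2, -8/5)

T1 = [1 0 0 0; 0 -7/25 -24/25 0; 0 24/25 -7/25 0; 0 0 0 1]
T2·T1 = [1 0 0 0; 0 7/25 24/25 0; 0 24/25 -7/25 0; 0 0 0 1]
T3·…·T1 = [1 0 0 2; 0 7/25 24/25 -2; 0 24/25 -7/25 -3; 0 0 0 1]
T4·…·T1 = [1 0 0 2; 0 -17/25 31/25 1; 0 24/25 -7/25 -3; 0 0 0 1]
T5·…·T1 = [-1 0 0 -2; 0 -17/25 31/25 1; 0 24/25 -7/25 -3; 0 0 0 1]
det M = 1; M⁻¹ = [-1 0 0 -2; 0 7/25 31/25 86/25; 0 24/25 17/25 27/25; 0 0 0 1]
M⁻¹ · (2, -293/125, -79/125)ᵀ = (-4, 2, -8/5)ᵀ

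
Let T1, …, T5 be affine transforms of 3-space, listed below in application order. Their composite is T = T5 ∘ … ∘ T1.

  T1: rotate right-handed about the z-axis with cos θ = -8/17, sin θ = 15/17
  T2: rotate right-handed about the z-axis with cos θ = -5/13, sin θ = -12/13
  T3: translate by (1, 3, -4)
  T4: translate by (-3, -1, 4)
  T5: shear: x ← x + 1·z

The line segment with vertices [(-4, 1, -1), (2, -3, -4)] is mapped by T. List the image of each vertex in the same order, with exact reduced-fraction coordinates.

image vertices: (-92/13, 34/13, -1), (-823/221, -176/221, -4)

T1 rotate right-handed about the z-axis with cos θ = -8/17, sin θ = 15/17: (-4, 1, -1) → (1, -4, -1); (2, -3, -4) → (29/17, 54/17, -4)
T2 rotate right-handed about the z-axis with cos θ = -5/13, sin θ = -12/13: (1, -4, -1) → (-53/13, 8/13, -1); (29/17, 54/17, -4) → (503/221, -618/221, -4)
T3 translate by (1, 3, -4): (-53/13, 8/13, -1) → (-40/13, 47/13, -5); (503/221, -618/221, -4) → (724/221, 45/221, -8)
T4 translate by (-3, -1, 4): (-40/13, 47/13, -5) → (-79/13, 34/13, -1); (724/221, 45/221, -8) → (61/221, -176/221, -4)
T5 shear: x ← x + 1·z: (-79/13, 34/13, -1) → (-92/13, 34/13, -1); (61/221, -176/221, -4) → (-823/221, -176/221, -4)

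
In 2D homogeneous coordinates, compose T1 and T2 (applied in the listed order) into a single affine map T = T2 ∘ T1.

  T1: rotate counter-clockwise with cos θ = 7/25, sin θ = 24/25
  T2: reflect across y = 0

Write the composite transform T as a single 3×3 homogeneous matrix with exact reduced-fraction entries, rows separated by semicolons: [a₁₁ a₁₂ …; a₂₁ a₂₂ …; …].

T = [7/25 -24/25 0; -24/25 -7/25 0; 0 0 1]

T1 = [7/25 -24/25 0; 24/25 7/25 0; 0 0 1]
T2·T1 = [7/25 -24/25 0; -24/25 -7/25 0; 0 0 1]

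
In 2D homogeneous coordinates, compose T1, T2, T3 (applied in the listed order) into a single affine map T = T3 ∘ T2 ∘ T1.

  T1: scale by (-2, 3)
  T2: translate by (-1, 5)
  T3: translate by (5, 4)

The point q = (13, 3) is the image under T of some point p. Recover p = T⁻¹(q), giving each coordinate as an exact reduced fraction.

p = (-9/2, -2)

T1 = [-2 0 0; 0 3 0; 0 0 1]
T2·T1 = [-2 0 -1; 0 3 5; 0 0 1]
T3·…·T1 = [-2 0 4; 0 3 9; 0 0 1]
det M = -6; M⁻¹ = [-1/2 0 2; 0 1/3 -3; 0 0 1]
M⁻¹ · (13, 3)ᵀ = (-9/2, -2)ᵀ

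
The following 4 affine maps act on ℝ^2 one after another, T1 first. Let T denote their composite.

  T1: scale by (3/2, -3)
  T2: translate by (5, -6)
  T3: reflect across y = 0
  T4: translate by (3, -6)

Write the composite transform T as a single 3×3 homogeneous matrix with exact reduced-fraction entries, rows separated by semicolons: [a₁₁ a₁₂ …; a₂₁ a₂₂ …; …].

T = [3/2 0 8; 0 3 0; 0 0 1]

T1 = [3/2 0 0; 0 -3 0; 0 0 1]
T2·T1 = [3/2 0 5; 0 -3 -6; 0 0 1]
T3·…·T1 = [3/2 0 5; 0 3 6; 0 0 1]
T4·…·T1 = [3/2 0 8; 0 3 0; 0 0 1]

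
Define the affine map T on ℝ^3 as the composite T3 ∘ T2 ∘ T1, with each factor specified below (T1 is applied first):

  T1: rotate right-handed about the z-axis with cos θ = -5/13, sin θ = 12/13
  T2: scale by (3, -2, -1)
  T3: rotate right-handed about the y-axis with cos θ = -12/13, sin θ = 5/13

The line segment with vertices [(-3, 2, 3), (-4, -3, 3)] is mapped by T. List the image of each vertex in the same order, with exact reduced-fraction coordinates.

T1 rotate right-handed about the z-axis with cos θ = -5/13, sin θ = 12/13: (-3, 2, 3) → (-9/13, -46/13, 3); (-4, -3, 3) → (56/13, -33/13, 3)
T2 scale by (3, -2, -1): (-9/13, -46/13, 3) → (-27/13, 92/13, -3); (56/13, -33/13, 3) → (168/13, 66/13, -3)
T3 rotate right-handed about the y-axis with cos θ = -12/13, sin θ = 5/13: (-27/13, 92/13, -3) → (129/169, 92/13, 603/169); (168/13, 66/13, -3) → (-2211/169, 66/13, -372/169)

image vertices: (129/169, 92/13, 603/169), (-2211/169, 66/13, -372/169)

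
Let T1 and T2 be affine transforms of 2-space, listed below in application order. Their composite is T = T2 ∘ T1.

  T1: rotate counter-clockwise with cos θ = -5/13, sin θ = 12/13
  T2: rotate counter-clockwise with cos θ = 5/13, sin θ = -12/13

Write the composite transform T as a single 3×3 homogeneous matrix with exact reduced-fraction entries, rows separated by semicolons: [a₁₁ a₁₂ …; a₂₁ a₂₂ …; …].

T = [119/169 -120/169 0; 120/169 119/169 0; 0 0 1]

T1 = [-5/13 -12/13 0; 12/13 -5/13 0; 0 0 1]
T2·T1 = [119/169 -120/169 0; 120/169 119/169 0; 0 0 1]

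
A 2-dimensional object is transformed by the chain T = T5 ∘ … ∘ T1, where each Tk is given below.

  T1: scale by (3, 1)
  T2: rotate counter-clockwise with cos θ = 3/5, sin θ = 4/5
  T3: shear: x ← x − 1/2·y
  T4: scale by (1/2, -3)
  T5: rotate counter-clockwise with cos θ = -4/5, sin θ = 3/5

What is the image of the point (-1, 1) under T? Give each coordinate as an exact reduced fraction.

T1 scale by (3, 1): (-1, 1) → (-3, 1)
T2 rotate counter-clockwise with cos θ = 3/5, sin θ = 4/5: (-3, 1) → (-13/5, -9/5)
T3 shear: x ← x − 1/2·y: (-13/5, -9/5) → (-17/10, -9/5)
T4 scale by (1/2, -3): (-17/10, -9/5) → (-17/20, 27/5)
T5 rotate counter-clockwise with cos θ = -4/5, sin θ = 3/5: (-17/20, 27/5) → (-64/25, -483/100)

T(p) = (-64/25, -483/100)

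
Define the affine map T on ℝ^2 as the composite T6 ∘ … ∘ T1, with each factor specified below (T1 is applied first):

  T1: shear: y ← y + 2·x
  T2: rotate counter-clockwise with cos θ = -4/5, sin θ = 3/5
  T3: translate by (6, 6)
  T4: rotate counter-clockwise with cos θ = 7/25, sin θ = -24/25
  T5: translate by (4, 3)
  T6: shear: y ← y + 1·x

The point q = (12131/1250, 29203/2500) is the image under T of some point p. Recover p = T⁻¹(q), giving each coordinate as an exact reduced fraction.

p = (9/4, -9/5)

T1 = [1 0 0; 2 1 0; 0 0 1]
T2·T1 = [-2 -3/5 0; -1 -4/5 0; 0 0 1]
T3·…·T1 = [-2 -3/5 6; -1 -4/5 6; 0 0 1]
T4·…·T1 = [-38/25 -117/125 186/25; 41/25 44/125 -102/25; 0 0 1]
T5·…·T1 = [-38/25 -117/125 286/25; 41/25 44/125 -27/25; 0 0 1]
T6·…·T1 = [-38/25 -117/125 286/25; 3/25 -73/125 259/25; 0 0 1]
det M = 1; M⁻¹ = [-73/125 117/125 -377/125; -3/25 -38/25 428/25; 0 0 1]
M⁻¹ · (12131/1250, 29203/2500)ᵀ = (9/4, -9/5)ᵀ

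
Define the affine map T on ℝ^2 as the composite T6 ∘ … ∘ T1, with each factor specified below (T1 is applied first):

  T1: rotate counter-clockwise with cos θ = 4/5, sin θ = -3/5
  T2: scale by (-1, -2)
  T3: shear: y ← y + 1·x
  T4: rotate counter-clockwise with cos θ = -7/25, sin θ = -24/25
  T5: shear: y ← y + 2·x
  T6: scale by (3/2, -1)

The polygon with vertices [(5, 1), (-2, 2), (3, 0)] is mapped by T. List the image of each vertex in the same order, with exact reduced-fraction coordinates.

T1 rotate counter-clockwise with cos θ = 4/5, sin θ = -3/5: (5, 1) → (23/5, -11/5); (-2, 2) → (-2/5, 14/5); (3, 0) → (12/5, -9/5)
T2 scale by (-1, -2): (23/5, -11/5) → (-23/5, 22/5); (-2/5, 14/5) → (2/5, -28/5); (12/5, -9/5) → (-12/5, 18/5)
T3 shear: y ← y + 1·x: (-23/5, 22/5) → (-23/5, -1/5); (2/5, -28/5) → (2/5, -26/5); (-12/5, 18/5) → (-12/5, 6/5)
T4 rotate counter-clockwise with cos θ = -7/25, sin θ = -24/25: (-23/5, -1/5) → (137/125, 559/125); (2/5, -26/5) → (-638/125, 134/125); (-12/5, 6/5) → (228/125, 246/125)
T5 shear: y ← y + 2·x: (137/125, 559/125) → (137/125, 833/125); (-638/125, 134/125) → (-638/125, -1142/125); (228/125, 246/125) → (228/125, 702/125)
T6 scale by (3/2, -1): (137/125, 833/125) → (411/250, -833/125); (-638/125, -1142/125) → (-957/125, 1142/125); (228/125, 702/125) → (342/125, -702/125)

image vertices: (411/250, -833/125), (-957/125, 1142/125), (342/125, -702/125)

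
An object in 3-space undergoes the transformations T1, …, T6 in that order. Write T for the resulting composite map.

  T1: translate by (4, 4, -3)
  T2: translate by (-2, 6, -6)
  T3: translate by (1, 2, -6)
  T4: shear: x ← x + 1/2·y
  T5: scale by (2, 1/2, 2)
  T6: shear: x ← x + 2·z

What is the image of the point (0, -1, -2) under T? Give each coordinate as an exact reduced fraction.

T(p) = (-51, 11/2, -34)

T1 translate by (4, 4, -3): (0, -1, -2) → (4, 3, -5)
T2 translate by (-2, 6, -6): (4, 3, -5) → (2, 9, -11)
T3 translate by (1, 2, -6): (2, 9, -11) → (3, 11, -17)
T4 shear: x ← x + 1/2·y: (3, 11, -17) → (17/2, 11, -17)
T5 scale by (2, 1/2, 2): (17/2, 11, -17) → (17, 11/2, -34)
T6 shear: x ← x + 2·z: (17, 11/2, -34) → (-51, 11/2, -34)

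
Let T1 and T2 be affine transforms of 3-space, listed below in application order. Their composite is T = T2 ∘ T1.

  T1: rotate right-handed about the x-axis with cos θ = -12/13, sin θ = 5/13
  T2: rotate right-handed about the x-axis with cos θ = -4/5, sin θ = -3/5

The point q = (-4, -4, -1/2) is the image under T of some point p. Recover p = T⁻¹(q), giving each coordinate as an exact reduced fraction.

p = (-4, -4, 1/2)

T1 = [1 0 0 0; 0 -12/13 -5/13 0; 0 5/13 -12/13 0; 0 0 0 1]
T2·T1 = [1 0 0 0; 0 63/65 -16/65 0; 0 16/65 63/65 0; 0 0 0 1]
det M = 1; M⁻¹ = [1 0 0 0; 0 63/65 16/65 0; 0 -16/65 63/65 0; 0 0 0 1]
M⁻¹ · (-4, -4, -1/2)ᵀ = (-4, -4, 1/2)ᵀ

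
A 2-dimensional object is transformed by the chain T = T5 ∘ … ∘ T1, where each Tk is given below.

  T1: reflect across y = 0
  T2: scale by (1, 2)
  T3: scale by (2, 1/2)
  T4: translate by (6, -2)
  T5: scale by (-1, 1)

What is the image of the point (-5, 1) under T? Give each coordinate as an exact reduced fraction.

T1 reflect across y = 0: (-5, 1) → (-5, -1)
T2 scale by (1, 2): (-5, -1) → (-5, -2)
T3 scale by (2, 1/2): (-5, -2) → (-10, -1)
T4 translate by (6, -2): (-10, -1) → (-4, -3)
T5 scale by (-1, 1): (-4, -3) → (4, -3)

T(p) = (4, -3)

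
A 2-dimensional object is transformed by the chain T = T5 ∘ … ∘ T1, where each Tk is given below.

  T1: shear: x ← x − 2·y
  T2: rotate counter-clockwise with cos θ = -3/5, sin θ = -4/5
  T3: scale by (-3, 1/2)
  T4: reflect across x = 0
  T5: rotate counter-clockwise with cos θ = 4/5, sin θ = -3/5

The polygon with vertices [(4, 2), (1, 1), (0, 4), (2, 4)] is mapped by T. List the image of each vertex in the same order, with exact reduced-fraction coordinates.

T1 shear: x ← x − 2·y: (4, 2) → (0, 2); (1, 1) → (-1, 1); (0, 4) → (-8, 4); (2, 4) → (-6, 4)
T2 rotate counter-clockwise with cos θ = -3/5, sin θ = -4/5: (0, 2) → (8/5, -6/5); (-1, 1) → (7/5, 1/5); (-8, 4) → (8, 4); (-6, 4) → (34/5, 12/5)
T3 scale by (-3, 1/2): (8/5, -6/5) → (-24/5, -3/5); (7/5, 1/5) → (-21/5, 1/10); (8, 4) → (-24, 2); (34/5, 12/5) → (-102/5, 6/5)
T4 reflect across x = 0: (-24/5, -3/5) → (24/5, -3/5); (-21/5, 1/10) → (21/5, 1/10); (-24, 2) → (24, 2); (-102/5, 6/5) → (102/5, 6/5)
T5 rotate counter-clockwise with cos θ = 4/5, sin θ = -3/5: (24/5, -3/5) → (87/25, -84/25); (21/5, 1/10) → (171/50, -61/25); (24, 2) → (102/5, -64/5); (102/5, 6/5) → (426/25, -282/25)

image vertices: (87/25, -84/25), (171/50, -61/25), (102/5, -64/5), (426/25, -282/25)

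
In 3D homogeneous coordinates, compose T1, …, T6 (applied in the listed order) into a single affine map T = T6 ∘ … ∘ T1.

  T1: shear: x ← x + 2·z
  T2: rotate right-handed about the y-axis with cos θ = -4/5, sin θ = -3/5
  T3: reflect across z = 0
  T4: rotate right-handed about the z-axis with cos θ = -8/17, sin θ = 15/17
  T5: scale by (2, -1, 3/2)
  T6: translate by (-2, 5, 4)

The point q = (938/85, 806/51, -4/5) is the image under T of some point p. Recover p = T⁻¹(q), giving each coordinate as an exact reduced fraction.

T1 = [1 0 2 0; 0 1 0 0; 0 0 1 0; 0 0 0 1]
T2·T1 = [-4/5 0 -11/5 0; 0 1 0 0; 3/5 0 2/5 0; 0 0 0 1]
T3·…·T1 = [-4/5 0 -11/5 0; 0 1 0 0; -3/5 0 -2/5 0; 0 0 0 1]
T4·…·T1 = [32/85 -15/17 88/85 0; -12/17 -8/17 -33/17 0; -3/5 0 -2/5 0; 0 0 0 1]
T5·…·T1 = [64/85 -30/17 176/85 0; 12/17 8/17 33/17 0; -9/10 0 -3/5 0; 0 0 0 1]
T6·…·T1 = [64/85 -30/17 176/85 -2; 12/17 8/17 33/17 5; -9/10 0 -3/5 4; 0 0 0 1]
det M = 3; M⁻¹ = [-8/85 -6/17 -22/15 1898/255; -15/34 8/17 0 -55/17; 12/85 9/17 8/15 -1147/255; 0 0 0 1]
M⁻¹ · (938/85, 806/51, -4/5)ᵀ = (2, -2/3, 5)ᵀ

p = (2, -2/3, 5)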